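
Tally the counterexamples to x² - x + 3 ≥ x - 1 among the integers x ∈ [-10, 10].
Over all integers in [-10, 10], LHS − RHS is smallest at x = 1, where it equals 3:
x = 1: LHS = 1² - 1 + 3 = 3, RHS = 1 - 1 = 0; 3 ≥ 0 — holds
At the ends of the range:
x = -10: LHS = (-10)² - (-10) + 3 = 113, RHS = (-10) - 1 = -11; 113 ≥ -11 — holds
x = 10: LHS = 10² - 10 + 3 = 93, RHS = 10 - 1 = 9; 93 ≥ 9 — holds
Hence LHS − RHS is never negative, i.e. LHS ≥ RHS throughout, so the relation holds for every integer in [-10, 10].

No counterexample appears in that range.

Answer: 0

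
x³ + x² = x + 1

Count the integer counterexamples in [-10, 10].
Counterexamples in [-10, 10]: {-10, -9, -8, -7, -6, -5, -4, -3, -2, 0, 2, 3, 4, 5, 6, 7, 8, 9, 10}.

Counting them gives 19 values.

Answer: 19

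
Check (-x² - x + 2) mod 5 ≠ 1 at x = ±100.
x = 100: LHS = (-100² - 100 + 2) mod 5 = (-10098) mod 5 = 2; 2 ≠ 1 — holds
x = -100: LHS = (-(-100)² - (-100) + 2) mod 5 = (-9898) mod 5 = 2; 2 ≠ 1 — holds

Answer: Yes, holds for both x = 100 and x = -100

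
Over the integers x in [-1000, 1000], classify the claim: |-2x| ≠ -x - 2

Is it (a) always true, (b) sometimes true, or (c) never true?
Over all integers in [-1000, 1000], LHS − RHS is always positive; it is smallest at x = 0, where it equals 2:
x = 0: LHS = |-2·0| = |0| = 0, RHS = -0 - 2 = -2; 0 ≠ -2 — holds
At the ends of the range:
x = -1000: LHS = |-2·(-1000)| = |2000| = 2000, RHS = -(-1000) - 2 = 998; 2000 ≠ 998 — holds
x = 1000: LHS = |-2·1000| = |-2000| = 2000, RHS = -1000 - 2 = -1002; 2000 ≠ -1002 — holds
Hence LHS − RHS is never 0, i.e. the two sides are never equal, so the relation holds for every integer in [-1000, 1000].

No counterexample exists.

Answer: Always true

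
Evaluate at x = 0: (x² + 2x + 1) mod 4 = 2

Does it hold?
x = 0: LHS = (0² + 2·0 + 1) mod 4 = 1 mod 4 = 1; 1 = 2 — FAILS

The relation fails at x = 0, so x = 0 is a counterexample.

Answer: No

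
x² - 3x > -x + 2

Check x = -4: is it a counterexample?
Substitute x = -4 into the relation:
x = -4: LHS = (-4)² - 3·(-4) = 28, RHS = -(-4) + 2 = 6; 28 > 6 — holds

The claim holds here, so x = -4 is not a counterexample. (A counterexample exists elsewhere, e.g. x = 0.)

Answer: No, x = -4 is not a counterexample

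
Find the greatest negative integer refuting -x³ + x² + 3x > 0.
Testing negative integers from -1 downward:
x = -1: LHS = -(-1)³ + (-1)² + 3·(-1) = -1; -1 > 0 — FAILS  ← closest negative counterexample to 0

Answer: x = -1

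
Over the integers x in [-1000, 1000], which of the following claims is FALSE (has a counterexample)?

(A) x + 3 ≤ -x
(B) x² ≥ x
(A) x = 0: LHS = 0 + 3 = 3, RHS = -0 = 0; 3 ≤ 0 — FAILS

(B) Over all integers in [-1000, 1000], LHS − RHS is smallest at x = 0, where it equals 0:
x = 0: LHS = 0² = 0; 0 ≥ 0 — holds
At the ends of the range:
x = -1000: LHS = (-1000)² = 1000000; 1000000 ≥ -1000 — holds
x = 1000: LHS = 1000² = 1000000; 1000000 ≥ 1000 — holds
Hence LHS − RHS is never negative, i.e. LHS ≥ RHS throughout, so the relation holds for every integer in [-1000, 1000].

Only (A) has a counterexample.

Answer: A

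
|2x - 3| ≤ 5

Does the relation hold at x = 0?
x = 0: LHS = |2·0 - 3| = |-3| = 3; 3 ≤ 5 — holds

The relation is satisfied at x = 0.

Answer: Yes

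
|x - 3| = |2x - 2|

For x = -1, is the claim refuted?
Substitute x = -1 into the relation:
x = -1: LHS = |(-1) - 3| = |-4| = 4, RHS = |2·(-1) - 2| = |-4| = 4; 4 = 4 — holds

The claim holds here, so x = -1 is not a counterexample. (A counterexample exists elsewhere, e.g. x = 0.)

Answer: No, x = -1 is not a counterexample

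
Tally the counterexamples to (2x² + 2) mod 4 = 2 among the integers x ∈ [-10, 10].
Counterexamples in [-10, 10]: {-9, -7, -5, -3, -1, 1, 3, 5, 7, 9}.

Counting them gives 10 values.

Answer: 10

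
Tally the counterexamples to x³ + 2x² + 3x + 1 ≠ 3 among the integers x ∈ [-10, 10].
Track d = LHS − RHS over the integers in [-10, 10]. Equality would need d = 0, but d changes sign only between consecutive integers, jumping over 0:
x = 0: LHS = 0³ + 2·0² + 3·0 + 1 = 1; 1 ≠ 3 — holds  (d = -2)
x = 1: LHS = 1³ + 2·1² + 3·1 + 1 = 7; 7 ≠ 3 — holds  (d = 4)
Away from these crossings d keeps a constant sign, and checking every integer in [-10, 10] confirms d ≠ 0 throughout. Hence the two sides are never equal, so the relation holds for every integer in [-10, 10].

No counterexample appears in that range.

Answer: 0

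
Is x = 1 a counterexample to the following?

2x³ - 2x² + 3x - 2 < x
Substitute x = 1 into the relation:
x = 1: LHS = 2·1³ - 2·1² + 3·1 - 2 = 1; 1 < 1 — FAILS

Since the claim fails at x = 1, this value is a counterexample.

Answer: Yes, x = 1 is a counterexample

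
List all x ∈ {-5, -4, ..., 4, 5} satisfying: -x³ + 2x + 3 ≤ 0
Holds for: {2, 3, 4, 5}
Fails for: {-5, -4, -3, -2, -1, 0, 1}

Answer: {2, 3, 4, 5}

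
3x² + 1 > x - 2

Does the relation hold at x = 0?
x = 0: LHS = 3·0² + 1 = 1, RHS = 0 - 2 = -2; 1 > -2 — holds

The relation is satisfied at x = 0.

Answer: Yes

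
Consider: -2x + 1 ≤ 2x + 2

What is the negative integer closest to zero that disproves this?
Testing negative integers from -1 downward:
x = -1: LHS = -2·(-1) + 1 = 3, RHS = 2·(-1) + 2 = 0; 3 ≤ 0 — FAILS  ← closest negative counterexample to 0

Answer: x = -1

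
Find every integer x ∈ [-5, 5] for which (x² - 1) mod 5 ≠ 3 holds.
Holds for: {-5, -4, -1, 0, 1, 4, 5}
Fails for: {-3, -2, 2, 3}

Answer: {-5, -4, -1, 0, 1, 4, 5}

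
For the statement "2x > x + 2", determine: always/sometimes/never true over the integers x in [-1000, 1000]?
Holds at x = 3: LHS = 2·3 = 6, RHS = 3 + 2 = 5; 6 > 5 — holds
Fails at x = 0: LHS = 2·0 = 0, RHS = 0 + 2 = 2; 0 > 2 — FAILS
It is satisfied by some integers in the range but not all.

Answer: Sometimes true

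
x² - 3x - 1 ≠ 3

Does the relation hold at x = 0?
x = 0: LHS = 0² - 3·0 - 1 = -1; -1 ≠ 3 — holds

The relation is satisfied at x = 0.

Answer: Yes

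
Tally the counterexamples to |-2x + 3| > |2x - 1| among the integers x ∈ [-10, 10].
Counterexamples in [-10, 10]: {1, 2, 3, 4, 5, 6, 7, 8, 9, 10}.

Counting them gives 10 values.

Answer: 10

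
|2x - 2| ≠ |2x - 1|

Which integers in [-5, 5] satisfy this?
Track d = LHS − RHS over the integers in [-5, 5]. Equality would need d = 0, but d changes sign only between consecutive integers, jumping over 0:
x = 0: LHS = |2·0 - 2| = |-2| = 2, RHS = |2·0 - 1| = |-1| = 1; 2 ≠ 1 — holds  (d = 1)
x = 1: LHS = |2·1 - 2| = |0| = 0, RHS = |2·1 - 1| = |1| = 1; 0 ≠ 1 — holds  (d = -1)
Away from these crossings d keeps a constant sign, and checking every integer in [-5, 5] confirms d ≠ 0 throughout. Hence the two sides are never equal, so the relation holds for every integer in [-5, 5].

Answer: All integers in [-5, 5]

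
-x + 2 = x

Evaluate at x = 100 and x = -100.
x = 100: LHS = -100 + 2 = -98; -98 = 100 — FAILS
x = -100: LHS = -(-100) + 2 = 102; 102 = -100 — FAILS

Answer: No, fails for both x = 100 and x = -100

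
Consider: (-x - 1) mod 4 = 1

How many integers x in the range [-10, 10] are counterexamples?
Counterexamples in [-10, 10]: {-9, -8, -7, -5, -4, -3, -1, 0, 1, 3, 4, 5, 7, 8, 9}.

Counting them gives 15 values.

Answer: 15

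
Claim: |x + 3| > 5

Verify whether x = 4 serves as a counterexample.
Substitute x = 4 into the relation:
x = 4: LHS = |4 + 3| = |7| = 7; 7 > 5 — holds

The claim holds here, so x = 4 is not a counterexample. (A counterexample exists elsewhere, e.g. x = 0.)

Answer: No, x = 4 is not a counterexample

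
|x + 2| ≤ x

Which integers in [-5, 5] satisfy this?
Over all integers in [-5, 5], LHS − RHS is smallest at x = 0, where it equals 2:
x = 0: LHS = |0 + 2| = |2| = 2; 2 ≤ 0 — FAILS
At the ends of the range:
x = -5: LHS = |(-5) + 2| = |-3| = 3; 3 ≤ -5 — FAILS
x = 5: LHS = |5 + 2| = |7| = 7; 7 ≤ 5 — FAILS
Hence LHS − RHS is never zero or negative, i.e. LHS > RHS throughout, so the claimed relation (≤) fails for every integer in [-5, 5].

Answer: None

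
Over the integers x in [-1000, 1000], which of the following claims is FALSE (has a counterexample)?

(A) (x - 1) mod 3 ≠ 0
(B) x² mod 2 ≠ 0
(A) x = 1: LHS = (1 - 1) mod 3 = 0 mod 3 = 0; 0 ≠ 0 — FAILS
(B) x = 0: LHS = (0²) mod 2 = 0 mod 2 = 0; 0 ≠ 0 — FAILS

Answer: Both A and B are false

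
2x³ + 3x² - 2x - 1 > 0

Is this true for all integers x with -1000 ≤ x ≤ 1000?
The claim fails at x = 0:
x = 0: LHS = 2·0³ + 3·0² - 2·0 - 1 = -1; -1 > 0 — FAILS

Because a single integer refutes it, the statement is false.

Answer: False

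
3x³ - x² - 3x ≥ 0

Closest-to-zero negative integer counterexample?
Testing negative integers from -1 downward:
x = -1: LHS = 3·(-1)³ - (-1)² - 3·(-1) = -1; -1 ≥ 0 — FAILS  ← closest negative counterexample to 0

Answer: x = -1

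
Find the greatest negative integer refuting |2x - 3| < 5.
Testing negative integers from -1 downward:
x = -1: LHS = |2·(-1) - 3| = |-5| = 5; 5 < 5 — FAILS  ← closest negative counterexample to 0

Answer: x = -1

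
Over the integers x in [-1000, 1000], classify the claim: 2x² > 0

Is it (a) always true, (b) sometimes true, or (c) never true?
Holds at x = 1: LHS = 2·1² = 2; 2 > 0 — holds
Fails at x = 0: LHS = 2·0² = 0; 0 > 0 — FAILS
It is satisfied by some integers in the range but not all.

Answer: Sometimes true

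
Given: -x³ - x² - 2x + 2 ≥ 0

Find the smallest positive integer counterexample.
Testing positive integers:
x = 1: LHS = -1³ - 1² - 2·1 + 2 = -2; -2 ≥ 0 — FAILS  ← smallest positive counterexample

Answer: x = 1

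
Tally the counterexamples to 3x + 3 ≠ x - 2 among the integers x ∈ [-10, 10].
Track d = LHS − RHS over the integers in [-10, 10]. Equality would need d = 0, but d changes sign only between consecutive integers, jumping over 0:
x = -3: LHS = 3·(-3) + 3 = -6, RHS = (-3) - 2 = -5; -6 ≠ -5 — holds  (d = -1)
x = -2: LHS = 3·(-2) + 3 = -3, RHS = (-2) - 2 = -4; -3 ≠ -4 — holds  (d = 1)
Away from these crossings d keeps a constant sign, and checking every integer in [-10, 10] confirms d ≠ 0 throughout. Hence the two sides are never equal, so the relation holds for every integer in [-10, 10].

No counterexample appears in that range.

Answer: 0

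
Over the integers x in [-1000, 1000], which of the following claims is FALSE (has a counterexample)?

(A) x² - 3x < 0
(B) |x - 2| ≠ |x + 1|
(A) x = 0: LHS = 0² - 3·0 = 0; 0 < 0 — FAILS

(B) Track d = LHS − RHS over the integers in [-1000, 1000]. Equality would need d = 0, but d changes sign only between consecutive integers, jumping over 0:
x = 0: LHS = |0 - 2| = |-2| = 2, RHS = |0 + 1| = |1| = 1; 2 ≠ 1 — holds  (d = 1)
x = 1: LHS = |1 - 2| = |-1| = 1, RHS = |1 + 1| = |2| = 2; 1 ≠ 2 — holds  (d = -1)
Away from these crossings d keeps a constant sign, and checking every integer in [-1000, 1000] confirms d ≠ 0 throughout. Hence the two sides are never equal, so the relation holds for every integer in [-1000, 1000].

Only (A) has a counterexample.

Answer: A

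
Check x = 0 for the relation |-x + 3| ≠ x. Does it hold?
x = 0: LHS = |-0 + 3| = |3| = 3; 3 ≠ 0 — holds

The relation is satisfied at x = 0.

Answer: Yes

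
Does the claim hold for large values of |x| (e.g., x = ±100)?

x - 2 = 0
x = 100: LHS = 100 - 2 = 98; 98 = 0 — FAILS
x = -100: LHS = (-100) - 2 = -102; -102 = 0 — FAILS

Answer: No, fails for both x = 100 and x = -100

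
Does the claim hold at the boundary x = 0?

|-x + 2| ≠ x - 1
x = 0: LHS = |-0 + 2| = |2| = 2, RHS = 0 - 1 = -1; 2 ≠ -1 — holds

The relation is satisfied at x = 0.

Answer: Yes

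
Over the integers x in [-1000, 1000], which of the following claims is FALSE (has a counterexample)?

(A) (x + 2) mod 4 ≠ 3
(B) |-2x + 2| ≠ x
(A) x = 1: LHS = (1 + 2) mod 4 = 3 mod 4 = 3; 3 ≠ 3 — FAILS
(B) x = 2: LHS = |-2·2 + 2| = |-2| = 2; 2 ≠ 2 — FAILS

Answer: Both A and B are false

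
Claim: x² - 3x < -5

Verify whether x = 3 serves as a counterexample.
Substitute x = 3 into the relation:
x = 3: LHS = 3² - 3·3 = 0; 0 < -5 — FAILS

Since the claim fails at x = 3, this value is a counterexample.

Answer: Yes, x = 3 is a counterexample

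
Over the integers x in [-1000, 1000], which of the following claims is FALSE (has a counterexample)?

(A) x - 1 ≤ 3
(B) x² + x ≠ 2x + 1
(A) x = 5: LHS = 5 - 1 = 4; 4 ≤ 3 — FAILS

(B) Track d = LHS − RHS over the integers in [-1000, 1000]. Equality would need d = 0, but d changes sign only between consecutive integers, jumping over 0:
x = -1: LHS = (-1)² + (-1) = 0, RHS = 2·(-1) + 1 = -1; 0 ≠ -1 — holds  (d = 1)
x = 0: LHS = 0² + 0 = 0, RHS = 2·0 + 1 = 1; 0 ≠ 1 — holds  (d = -1)
x = 1: LHS = 1² + 1 = 2, RHS = 2·1 + 1 = 3; 2 ≠ 3 — holds  (d = -1)
x = 2: LHS = 2² + 2 = 6, RHS = 2·2 + 1 = 5; 6 ≠ 5 — holds  (d = 1)
Away from these crossings d keeps a constant sign, and checking every integer in [-1000, 1000] confirms d ≠ 0 throughout. Hence the two sides are never equal, so the relation holds for every integer in [-1000, 1000].

Only (A) has a counterexample.

Answer: A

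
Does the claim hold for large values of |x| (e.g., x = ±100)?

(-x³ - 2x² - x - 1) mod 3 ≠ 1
x = 100: LHS = (-100³ - 2·100² - 100 - 1) mod 3 = (-1020101) mod 3 = 1; 1 ≠ 1 — FAILS
x = -100: LHS = (-(-100)³ - 2·(-100)² - (-100) - 1) mod 3 = 980099 mod 3 = 2; 2 ≠ 1 — holds

Answer: Partially: fails for x = 100, holds for x = -100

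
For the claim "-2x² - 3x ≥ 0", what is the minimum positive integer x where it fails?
Testing positive integers:
x = 1: LHS = -2·1² - 3·1 = -5; -5 ≥ 0 — FAILS  ← smallest positive counterexample

Answer: x = 1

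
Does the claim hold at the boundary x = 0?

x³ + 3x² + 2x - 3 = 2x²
x = 0: LHS = 0³ + 3·0² + 2·0 - 3 = -3, RHS = 2·0² = 0; -3 = 0 — FAILS

The relation fails at x = 0, so x = 0 is a counterexample.

Answer: No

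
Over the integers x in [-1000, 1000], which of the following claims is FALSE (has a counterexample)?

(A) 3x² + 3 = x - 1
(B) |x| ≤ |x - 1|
(A) x = 0: LHS = 3·0² + 3 = 3, RHS = 0 - 1 = -1; 3 = -1 — FAILS
(B) x = 1: LHS = |1| = 1, RHS = |1 - 1| = |0| = 0; 1 ≤ 0 — FAILS

Answer: Both A and B are false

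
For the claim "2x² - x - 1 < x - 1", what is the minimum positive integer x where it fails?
Testing positive integers:
x = 1: LHS = 2·1² - 1 - 1 = 0, RHS = 1 - 1 = 0; 0 < 0 — FAILS  ← smallest positive counterexample

Answer: x = 1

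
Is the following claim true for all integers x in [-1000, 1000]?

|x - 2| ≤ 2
The claim fails at x = -1:
x = -1: LHS = |(-1) - 2| = |-3| = 3; 3 ≤ 2 — FAILS

Because a single integer refutes it, the statement is false.

Answer: False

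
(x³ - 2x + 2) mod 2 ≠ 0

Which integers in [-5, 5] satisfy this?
Holds for: {-5, -3, -1, 1, 3, 5}
Fails for: {-4, -2, 0, 2, 4}

Answer: {-5, -3, -1, 1, 3, 5}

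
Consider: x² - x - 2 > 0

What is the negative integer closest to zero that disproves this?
Testing negative integers from -1 downward:
x = -1: LHS = (-1)² - (-1) - 2 = 0; 0 > 0 — FAILS  ← closest negative counterexample to 0

Answer: x = -1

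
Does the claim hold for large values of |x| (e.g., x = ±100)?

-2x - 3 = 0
x = 100: LHS = -2·100 - 3 = -203; -203 = 0 — FAILS
x = -100: LHS = -2·(-100) - 3 = 197; 197 = 0 — FAILS

Answer: No, fails for both x = 100 and x = -100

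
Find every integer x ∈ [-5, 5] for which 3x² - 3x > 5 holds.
Holds for: {-5, -4, -3, -2, -1, 2, 3, 4, 5}
Fails for: {0, 1}

Answer: {-5, -4, -3, -2, -1, 2, 3, 4, 5}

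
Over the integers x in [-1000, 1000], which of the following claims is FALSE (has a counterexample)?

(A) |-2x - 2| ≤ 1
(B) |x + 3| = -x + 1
(A) x = 0: LHS = |-2·0 - 2| = |-2| = 2; 2 ≤ 1 — FAILS
(B) x = 0: LHS = |0 + 3| = |3| = 3, RHS = -0 + 1 = 1; 3 = 1 — FAILS

Answer: Both A and B are false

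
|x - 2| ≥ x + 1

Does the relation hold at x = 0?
x = 0: LHS = |0 - 2| = |-2| = 2, RHS = 0 + 1 = 1; 2 ≥ 1 — holds

The relation is satisfied at x = 0.

Answer: Yes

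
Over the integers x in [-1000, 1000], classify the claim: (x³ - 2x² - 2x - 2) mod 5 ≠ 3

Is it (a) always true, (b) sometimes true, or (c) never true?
Holds at x = 1: LHS = (1³ - 2·1² - 2·1 - 2) mod 5 = (-5) mod 5 = 0; 0 ≠ 3 — holds
Fails at x = 0: LHS = (0³ - 2·0² - 2·0 - 2) mod 5 = (-2) mod 5 = 3; 3 ≠ 3 — FAILS
It is satisfied by some integers in the range but not all.

Answer: Sometimes true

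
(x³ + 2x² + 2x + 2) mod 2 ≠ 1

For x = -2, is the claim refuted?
Substitute x = -2 into the relation:
x = -2: LHS = ((-2)³ + 2·(-2)² + 2·(-2) + 2) mod 2 = (-2) mod 2 = 0; 0 ≠ 1 — holds

The claim holds here, so x = -2 is not a counterexample. (A counterexample exists elsewhere, e.g. x = 1.)

Answer: No, x = -2 is not a counterexample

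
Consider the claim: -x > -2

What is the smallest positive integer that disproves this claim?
Testing positive integers:
x = 1: -1 > -2 — holds
x = 2: -2 > -2 — FAILS  ← smallest positive counterexample

Answer: x = 2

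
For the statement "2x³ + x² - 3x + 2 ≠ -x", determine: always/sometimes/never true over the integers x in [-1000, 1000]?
Track d = LHS − RHS over the integers in [-1000, 1000]. Equality would need d = 0, but d changes sign only between consecutive integers, jumping over 0:
x = -2: LHS = 2·(-2)³ + (-2)² - 3·(-2) + 2 = -4, RHS = -(-2) = 2; -4 ≠ 2 — holds  (d = -6)
x = -1: LHS = 2·(-1)³ + (-1)² - 3·(-1) + 2 = 4, RHS = -(-1) = 1; 4 ≠ 1 — holds  (d = 3)
Away from these crossings d keeps a constant sign, and checking every integer in [-1000, 1000] confirms d ≠ 0 throughout. Hence the two sides are never equal, so the relation holds for every integer in [-1000, 1000].

No counterexample exists.

Answer: Always true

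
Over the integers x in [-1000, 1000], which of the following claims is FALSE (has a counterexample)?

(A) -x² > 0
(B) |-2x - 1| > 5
(A) x = 0: LHS = -0² = 0; 0 > 0 — FAILS
(B) x = 0: LHS = |-2·0 - 1| = |-1| = 1; 1 > 5 — FAILS

Answer: Both A and B are false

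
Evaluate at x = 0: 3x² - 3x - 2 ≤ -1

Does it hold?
x = 0: LHS = 3·0² - 3·0 - 2 = -2; -2 ≤ -1 — holds

The relation is satisfied at x = 0.

Answer: Yes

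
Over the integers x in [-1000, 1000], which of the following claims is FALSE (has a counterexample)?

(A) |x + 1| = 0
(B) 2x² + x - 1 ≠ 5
(A) x = 0: LHS = |0 + 1| = |1| = 1; 1 = 0 — FAILS
(B) x = -2: LHS = 2·(-2)² + (-2) - 1 = 5; 5 ≠ 5 — FAILS

Answer: Both A and B are false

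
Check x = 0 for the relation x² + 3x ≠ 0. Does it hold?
x = 0: LHS = 0² + 3·0 = 0; 0 ≠ 0 — FAILS

The relation fails at x = 0, so x = 0 is a counterexample.

Answer: No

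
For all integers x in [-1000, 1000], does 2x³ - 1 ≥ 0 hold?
The claim fails at x = 0:
x = 0: LHS = 2·0³ - 1 = -1; -1 ≥ 0 — FAILS

Because a single integer refutes it, the statement is false.

Answer: False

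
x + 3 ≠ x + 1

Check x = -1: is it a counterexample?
Substitute x = -1 into the relation:
x = -1: LHS = (-1) + 3 = 2, RHS = (-1) + 1 = 0; 2 ≠ 0 — holds

The relation holds at x = -1, so it is not a counterexample.

Answer: No, x = -1 is not a counterexample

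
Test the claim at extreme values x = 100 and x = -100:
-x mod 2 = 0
x = 100: LHS = (-100) mod 2 = 0; 0 = 0 — holds
x = -100: LHS = (-(-100)) mod 2 = 100 mod 2 = 0; 0 = 0 — holds

Answer: Yes, holds for both x = 100 and x = -100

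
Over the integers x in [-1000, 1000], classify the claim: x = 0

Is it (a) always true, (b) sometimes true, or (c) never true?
Holds at x = 0: 0 = 0 — holds
Fails at x = 1: 1 = 0 — FAILS
It is satisfied by some integers in the range but not all.

Answer: Sometimes true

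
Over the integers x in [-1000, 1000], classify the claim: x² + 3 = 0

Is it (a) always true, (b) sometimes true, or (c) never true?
Over all integers in [-1000, 1000], LHS − RHS is always positive; it is smallest at x = 0, where it equals 3:
x = 0: LHS = 0² + 3 = 3; 3 = 0 — FAILS
At the ends of the range:
x = -1000: LHS = (-1000)² + 3 = 1000003; 1000003 = 0 — FAILS
x = 1000: LHS = 1000² + 3 = 1000003; 1000003 = 0 — FAILS
Hence LHS − RHS is never 0, i.e. the two sides are never equal, so the claimed relation (=) fails for every integer in [-1000, 1000].

No integer in the range satisfies it.

Answer: Never true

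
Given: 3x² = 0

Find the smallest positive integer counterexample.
Testing positive integers:
x = 1: LHS = 3·1² = 3; 3 = 0 — FAILS  ← smallest positive counterexample

Answer: x = 1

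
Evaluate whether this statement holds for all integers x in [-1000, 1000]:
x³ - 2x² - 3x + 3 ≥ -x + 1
The claim fails at x = 1:
x = 1: LHS = 1³ - 2·1² - 3·1 + 3 = -1, RHS = -1 + 1 = 0; -1 ≥ 0 — FAILS

Because a single integer refutes it, the statement is false.

Answer: False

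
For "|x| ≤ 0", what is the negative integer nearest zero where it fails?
Testing negative integers from -1 downward:
x = -1: LHS = |-1| = 1; 1 ≤ 0 — FAILS  ← closest negative counterexample to 0

Answer: x = -1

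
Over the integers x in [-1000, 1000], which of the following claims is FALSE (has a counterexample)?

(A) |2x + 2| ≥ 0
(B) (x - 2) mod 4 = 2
(A) An absolute value is never negative, so the left side is ≥ 0 for every x, while the right side is 0. Tightest case in [-1000, 1000] is x = -1:
x = -1: LHS = |2·(-1) + 2| = |0| = 0; 0 ≥ 0 — holds
Hence LHS − RHS is never negative, i.e. LHS ≥ RHS throughout, so the relation holds for every integer in [-1000, 1000].

(B) x = 1: LHS = (1 - 2) mod 4 = (-1) mod 4 = 3; 3 = 2 — FAILS

Only (B) has a counterexample.

Answer: B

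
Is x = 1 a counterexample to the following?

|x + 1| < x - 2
Substitute x = 1 into the relation:
x = 1: LHS = |1 + 1| = |2| = 2, RHS = 1 - 2 = -1; 2 < -1 — FAILS

Since the claim fails at x = 1, this value is a counterexample.

Answer: Yes, x = 1 is a counterexample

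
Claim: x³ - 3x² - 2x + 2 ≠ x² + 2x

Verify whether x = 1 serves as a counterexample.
Substitute x = 1 into the relation:
x = 1: LHS = 1³ - 3·1² - 2·1 + 2 = -2, RHS = 1² + 2·1 = 3; -2 ≠ 3 — holds

The relation holds at x = 1, so it is not a counterexample.

Answer: No, x = 1 is not a counterexample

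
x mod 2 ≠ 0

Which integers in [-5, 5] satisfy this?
Holds for: {-5, -3, -1, 1, 3, 5}
Fails for: {-4, -2, 0, 2, 4}

Answer: {-5, -3, -1, 1, 3, 5}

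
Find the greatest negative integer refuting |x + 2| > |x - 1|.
Testing negative integers from -1 downward:
x = -1: LHS = |(-1) + 2| = |1| = 1, RHS = |(-1) - 1| = |-2| = 2; 1 > 2 — FAILS  ← closest negative counterexample to 0

Answer: x = -1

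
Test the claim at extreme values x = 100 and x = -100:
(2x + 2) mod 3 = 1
x = 100: LHS = (2·100 + 2) mod 3 = 202 mod 3 = 1; 1 = 1 — holds
x = -100: LHS = (2·(-100) + 2) mod 3 = (-198) mod 3 = 0; 0 = 1 — FAILS

Answer: Partially: holds for x = 100, fails for x = -100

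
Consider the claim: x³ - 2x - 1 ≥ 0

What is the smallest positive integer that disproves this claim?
Testing positive integers:
x = 1: LHS = 1³ - 2·1 - 1 = -2; -2 ≥ 0 — FAILS  ← smallest positive counterexample

Answer: x = 1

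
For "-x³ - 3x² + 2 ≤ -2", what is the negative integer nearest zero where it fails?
Testing negative integers from -1 downward:
x = -1: LHS = -(-1)³ - 3·(-1)² + 2 = 0; 0 ≤ -2 — FAILS  ← closest negative counterexample to 0

Answer: x = -1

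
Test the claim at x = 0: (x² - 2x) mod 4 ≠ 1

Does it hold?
x = 0: LHS = (0² - 2·0) mod 4 = 0 mod 4 = 0; 0 ≠ 1 — holds

The relation is satisfied at x = 0.

Answer: Yes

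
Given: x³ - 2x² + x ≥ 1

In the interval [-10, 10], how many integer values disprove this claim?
Counterexamples in [-10, 10]: {-10, -9, -8, -7, -6, -5, -4, -3, -2, -1, 0, 1}.

Counting them gives 12 values.

Answer: 12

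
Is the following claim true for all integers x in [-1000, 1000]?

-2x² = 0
The claim fails at x = 1:
x = 1: LHS = -2·1² = -2; -2 = 0 — FAILS

Because a single integer refutes it, the statement is false.

Answer: False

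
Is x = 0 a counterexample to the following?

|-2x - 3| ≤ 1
Substitute x = 0 into the relation:
x = 0: LHS = |-2·0 - 3| = |-3| = 3; 3 ≤ 1 — FAILS

Since the claim fails at x = 0, this value is a counterexample.

Answer: Yes, x = 0 is a counterexample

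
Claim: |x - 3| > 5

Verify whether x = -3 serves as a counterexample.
Substitute x = -3 into the relation:
x = -3: LHS = |(-3) - 3| = |-6| = 6; 6 > 5 — holds

The claim holds here, so x = -3 is not a counterexample. (A counterexample exists elsewhere, e.g. x = 0.)

Answer: No, x = -3 is not a counterexample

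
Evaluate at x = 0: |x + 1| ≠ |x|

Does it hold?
x = 0: LHS = |0 + 1| = |1| = 1, RHS = |0| = 0; 1 ≠ 0 — holds

The relation is satisfied at x = 0.

Answer: Yes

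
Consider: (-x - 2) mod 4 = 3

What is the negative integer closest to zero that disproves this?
Testing negative integers from -1 downward:
x = -1: LHS = (-(-1) - 2) mod 4 = (-1) mod 4 = 3; 3 = 3 — holds
x = -2: LHS = (-(-2) - 2) mod 4 = 0 mod 4 = 0; 0 = 3 — FAILS  ← closest negative counterexample to 0

Answer: x = -2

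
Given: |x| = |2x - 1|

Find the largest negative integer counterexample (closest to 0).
Testing negative integers from -1 downward:
x = -1: LHS = |-1| = 1, RHS = |2·(-1) - 1| = |-3| = 3; 1 = 3 — FAILS  ← closest negative counterexample to 0

Answer: x = -1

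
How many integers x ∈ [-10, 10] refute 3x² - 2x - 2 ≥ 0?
Counterexamples in [-10, 10]: {0, 1}.

Counting them gives 2 values.

Answer: 2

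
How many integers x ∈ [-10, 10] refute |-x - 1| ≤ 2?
Counterexamples in [-10, 10]: {-10, -9, -8, -7, -6, -5, -4, 2, 3, 4, 5, 6, 7, 8, 9, 10}.

Counting them gives 16 values.

Answer: 16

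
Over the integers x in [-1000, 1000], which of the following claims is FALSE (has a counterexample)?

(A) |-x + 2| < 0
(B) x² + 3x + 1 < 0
(A) x = 0: LHS = |-0 + 2| = |2| = 2; 2 < 0 — FAILS
(B) x = 0: LHS = 0² + 3·0 + 1 = 1; 1 < 0 — FAILS

Answer: Both A and B are false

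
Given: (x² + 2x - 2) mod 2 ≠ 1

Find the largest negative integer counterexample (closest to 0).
Testing negative integers from -1 downward:
x = -1: LHS = ((-1)² + 2·(-1) - 2) mod 2 = (-3) mod 2 = 1; 1 ≠ 1 — FAILS  ← closest negative counterexample to 0

Answer: x = -1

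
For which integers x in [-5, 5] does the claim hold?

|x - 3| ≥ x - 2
Holds for: {-5, -4, -3, -2, -1, 0, 1, 2}
Fails for: {3, 4, 5}

Answer: {-5, -4, -3, -2, -1, 0, 1, 2}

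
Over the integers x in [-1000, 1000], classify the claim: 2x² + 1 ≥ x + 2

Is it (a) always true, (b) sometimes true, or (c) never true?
Holds at x = 1: LHS = 2·1² + 1 = 3, RHS = 1 + 2 = 3; 3 ≥ 3 — holds
Fails at x = 0: LHS = 2·0² + 1 = 1, RHS = 0 + 2 = 2; 1 ≥ 2 — FAILS
It is satisfied by some integers in the range but not all.

Answer: Sometimes true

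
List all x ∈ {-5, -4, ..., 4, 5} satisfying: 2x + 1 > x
Holds for: {0, 1, 2, 3, 4, 5}
Fails for: {-5, -4, -3, -2, -1}

Answer: {0, 1, 2, 3, 4, 5}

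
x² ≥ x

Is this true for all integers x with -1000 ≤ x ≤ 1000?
Over all integers in [-1000, 1000], LHS − RHS is smallest at x = 0, where it equals 0:
x = 0: LHS = 0² = 0; 0 ≥ 0 — holds
At the ends of the range:
x = -1000: LHS = (-1000)² = 1000000; 1000000 ≥ -1000 — holds
x = 1000: LHS = 1000² = 1000000; 1000000 ≥ 1000 — holds
Hence LHS − RHS is never negative, i.e. LHS ≥ RHS throughout, so the relation holds for every integer in [-1000, 1000].

No counterexample exists.

Answer: True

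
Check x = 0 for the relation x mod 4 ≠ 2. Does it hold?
x = 0: LHS = 0 mod 4 = 0; 0 ≠ 2 — holds

The relation is satisfied at x = 0.

Answer: Yes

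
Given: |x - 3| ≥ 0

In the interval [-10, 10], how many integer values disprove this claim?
An absolute value is never negative, so the left side is ≥ 0 for every x, while the right side is 0. Tightest case in [-10, 10] is x = 3:
x = 3: LHS = |3 - 3| = |0| = 0; 0 ≥ 0 — holds
Hence LHS − RHS is never negative, i.e. LHS ≥ RHS throughout, so the relation holds for every integer in [-10, 10].

No counterexample appears in that range.

Answer: 0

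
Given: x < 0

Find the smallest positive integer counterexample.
Testing positive integers:
x = 1: 1 < 0 — FAILS  ← smallest positive counterexample

Answer: x = 1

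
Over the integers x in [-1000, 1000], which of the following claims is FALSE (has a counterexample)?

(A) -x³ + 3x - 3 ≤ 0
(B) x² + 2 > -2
(A) x = -3: LHS = -(-3)³ + 3·(-3) - 3 = 15; 15 ≤ 0 — FAILS

(B) Over all integers in [-1000, 1000], LHS − RHS is smallest at x = 0, where it equals 4:
x = 0: LHS = 0² + 2 = 2; 2 > -2 — holds
At the ends of the range:
x = -1000: LHS = (-1000)² + 2 = 1000002; 1000002 > -2 — holds
x = 1000: LHS = 1000² + 2 = 1000002; 1000002 > -2 — holds
Hence LHS − RHS is never zero or negative, i.e. LHS > RHS throughout, so the relation holds for every integer in [-1000, 1000].

Only (A) has a counterexample.

Answer: A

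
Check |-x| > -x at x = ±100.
x = 100: LHS = |-100| = 100; 100 > -100 — holds
x = -100: LHS = |-(-100)| = |100| = 100, RHS = -(-100) = 100; 100 > 100 — FAILS

Answer: Partially: holds for x = 100, fails for x = -100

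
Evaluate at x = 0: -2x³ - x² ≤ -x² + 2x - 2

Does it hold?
x = 0: LHS = -2·0³ - 0² = 0, RHS = -0² + 2·0 - 2 = -2; 0 ≤ -2 — FAILS

The relation fails at x = 0, so x = 0 is a counterexample.

Answer: No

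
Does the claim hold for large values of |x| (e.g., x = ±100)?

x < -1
x = 100: 100 < -1 — FAILS
x = -100: -100 < -1 — holds

Answer: Partially: fails for x = 100, holds for x = -100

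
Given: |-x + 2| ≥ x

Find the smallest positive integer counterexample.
Testing positive integers:
x = 1: LHS = |-1 + 2| = |1| = 1; 1 ≥ 1 — holds
x = 2: LHS = |-2 + 2| = |0| = 0; 0 ≥ 2 — FAILS  ← smallest positive counterexample

Answer: x = 2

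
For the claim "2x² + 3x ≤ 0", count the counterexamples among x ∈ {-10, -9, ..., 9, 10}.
Counterexamples in [-10, 10]: {-10, -9, -8, -7, -6, -5, -4, -3, -2, 1, 2, 3, 4, 5, 6, 7, 8, 9, 10}.

Counting them gives 19 values.

Answer: 19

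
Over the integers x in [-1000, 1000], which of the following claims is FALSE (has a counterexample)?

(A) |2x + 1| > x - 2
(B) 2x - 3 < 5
(A) Over all integers in [-1000, 1000], LHS − RHS is smallest at x = 0, where it equals 3:
x = 0: LHS = |2·0 + 1| = |1| = 1, RHS = 0 - 2 = -2; 1 > -2 — holds
At the ends of the range:
x = -1000: LHS = |2·(-1000) + 1| = |-1999| = 1999, RHS = (-1000) - 2 = -1002; 1999 > -1002 — holds
x = 1000: LHS = |2·1000 + 1| = |2001| = 2001, RHS = 1000 - 2 = 998; 2001 > 998 — holds
Hence LHS − RHS is never zero or negative, i.e. LHS > RHS throughout, so the relation holds for every integer in [-1000, 1000].

(B) x = 4: LHS = 2·4 - 3 = 5; 5 < 5 — FAILS

Only (B) has a counterexample.

Answer: B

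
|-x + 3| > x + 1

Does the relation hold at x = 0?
x = 0: LHS = |-0 + 3| = |3| = 3, RHS = 0 + 1 = 1; 3 > 1 — holds

The relation is satisfied at x = 0.

Answer: Yes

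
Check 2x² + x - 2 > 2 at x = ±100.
x = 100: LHS = 2·100² + 100 - 2 = 20098; 20098 > 2 — holds
x = -100: LHS = 2·(-100)² + (-100) - 2 = 19898; 19898 > 2 — holds

Answer: Yes, holds for both x = 100 and x = -100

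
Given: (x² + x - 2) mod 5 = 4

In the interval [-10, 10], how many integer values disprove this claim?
Counterexamples in [-10, 10]: {-10, -9, -7, -6, -5, -4, -2, -1, 0, 1, 3, 4, 5, 6, 8, 9, 10}.

Counting them gives 17 values.

Answer: 17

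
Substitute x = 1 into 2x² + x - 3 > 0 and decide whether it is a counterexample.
Substitute x = 1 into the relation:
x = 1: LHS = 2·1² + 1 - 3 = 0; 0 > 0 — FAILS

Since the claim fails at x = 1, this value is a counterexample.

Answer: Yes, x = 1 is a counterexample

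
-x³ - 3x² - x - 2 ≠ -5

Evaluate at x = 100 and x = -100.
x = 100: LHS = -100³ - 3·100² - 100 - 2 = -1030102; -1030102 ≠ -5 — holds
x = -100: LHS = -(-100)³ - 3·(-100)² - (-100) - 2 = 970098; 970098 ≠ -5 — holds

Answer: Yes, holds for both x = 100 and x = -100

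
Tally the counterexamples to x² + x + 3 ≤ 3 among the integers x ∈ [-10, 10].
Counterexamples in [-10, 10]: {-10, -9, -8, -7, -6, -5, -4, -3, -2, 1, 2, 3, 4, 5, 6, 7, 8, 9, 10}.

Counting them gives 19 values.

Answer: 19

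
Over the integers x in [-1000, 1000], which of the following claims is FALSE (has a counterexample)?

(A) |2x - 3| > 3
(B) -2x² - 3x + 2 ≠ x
(A) x = 0: LHS = |2·0 - 3| = |-3| = 3; 3 > 3 — FAILS

(B) Track d = LHS − RHS over the integers in [-1000, 1000]. Equality would need d = 0, but d changes sign only between consecutive integers, jumping over 0:
x = -3: LHS = -2·(-3)² - 3·(-3) + 2 = -7; -7 ≠ -3 — holds  (d = -4)
x = -2: LHS = -2·(-2)² - 3·(-2) + 2 = 0; 0 ≠ -2 — holds  (d = 2)
x = 0: LHS = -2·0² - 3·0 + 2 = 2; 2 ≠ 0 — holds  (d = 2)
x = 1: LHS = -2·1² - 3·1 + 2 = -3; -3 ≠ 1 — holds  (d = -4)
Away from these crossings d keeps a constant sign, and checking every integer in [-1000, 1000] confirms d ≠ 0 throughout. Hence the two sides are never equal, so the relation holds for every integer in [-1000, 1000].

Only (A) has a counterexample.

Answer: A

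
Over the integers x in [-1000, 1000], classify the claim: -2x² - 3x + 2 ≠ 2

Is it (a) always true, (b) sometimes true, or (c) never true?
Holds at x = 1: LHS = -2·1² - 3·1 + 2 = -3; -3 ≠ 2 — holds
Fails at x = 0: LHS = -2·0² - 3·0 + 2 = 2; 2 ≠ 2 — FAILS
It is satisfied by some integers in the range but not all.

Answer: Sometimes true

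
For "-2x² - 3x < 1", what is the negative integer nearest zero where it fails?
Testing negative integers from -1 downward:
x = -1: LHS = -2·(-1)² - 3·(-1) = 1; 1 < 1 — FAILS  ← closest negative counterexample to 0

Answer: x = -1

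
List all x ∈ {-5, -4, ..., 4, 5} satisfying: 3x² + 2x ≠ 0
Holds for: {-5, -4, -3, -2, -1, 1, 2, 3, 4, 5}
Fails for: {0}

Answer: {-5, -4, -3, -2, -1, 1, 2, 3, 4, 5}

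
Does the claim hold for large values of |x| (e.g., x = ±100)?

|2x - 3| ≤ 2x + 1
x = 100: LHS = |2·100 - 3| = |197| = 197, RHS = 2·100 + 1 = 201; 197 ≤ 201 — holds
x = -100: LHS = |2·(-100) - 3| = |-203| = 203, RHS = 2·(-100) + 1 = -199; 203 ≤ -199 — FAILS

Answer: Partially: holds for x = 100, fails for x = -100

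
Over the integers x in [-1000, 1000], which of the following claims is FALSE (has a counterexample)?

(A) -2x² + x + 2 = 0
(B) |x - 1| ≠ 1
(A) x = 0: LHS = -2·0² + 0 + 2 = 2; 2 = 0 — FAILS
(B) x = 0: LHS = |0 - 1| = |-1| = 1; 1 ≠ 1 — FAILS

Answer: Both A and B are false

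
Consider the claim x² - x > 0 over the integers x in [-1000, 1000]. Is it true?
The claim fails at x = 0:
x = 0: LHS = 0² - 0 = 0; 0 > 0 — FAILS

Because a single integer refutes it, the statement is false.

Answer: False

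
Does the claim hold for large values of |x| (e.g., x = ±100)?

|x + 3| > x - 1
x = 100: LHS = |100 + 3| = |103| = 103, RHS = 100 - 1 = 99; 103 > 99 — holds
x = -100: LHS = |(-100) + 3| = |-97| = 97, RHS = (-100) - 1 = -101; 97 > -101 — holds

Answer: Yes, holds for both x = 100 and x = -100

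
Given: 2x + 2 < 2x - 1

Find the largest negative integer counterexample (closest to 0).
Testing negative integers from -1 downward:
x = -1: LHS = 2·(-1) + 2 = 0, RHS = 2·(-1) - 1 = -3; 0 < -3 — FAILS  ← closest negative counterexample to 0

Answer: x = -1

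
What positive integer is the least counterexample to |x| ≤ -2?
Testing positive integers:
x = 1: LHS = |1| = 1; 1 ≤ -2 — FAILS  ← smallest positive counterexample

Answer: x = 1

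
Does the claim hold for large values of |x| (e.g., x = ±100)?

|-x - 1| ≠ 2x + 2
x = 100: LHS = |-100 - 1| = |-101| = 101, RHS = 2·100 + 2 = 202; 101 ≠ 202 — holds
x = -100: LHS = |-(-100) - 1| = |99| = 99, RHS = 2·(-100) + 2 = -198; 99 ≠ -198 — holds

Answer: Yes, holds for both x = 100 and x = -100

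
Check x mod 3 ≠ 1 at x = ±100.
x = 100: LHS = 100 mod 3 = 1; 1 ≠ 1 — FAILS
x = -100: LHS = (-100) mod 3 = 2; 2 ≠ 1 — holds

Answer: Partially: fails for x = 100, holds for x = -100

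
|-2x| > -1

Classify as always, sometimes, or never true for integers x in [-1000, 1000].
An absolute value is never negative, so the left side is ≥ 0 for every x, while the right side is -1. Tightest case in [-1000, 1000] is x = 0:
x = 0: LHS = |-2·0| = |0| = 0; 0 > -1 — holds
Hence LHS − RHS is never zero or negative, i.e. LHS > RHS throughout, so the relation holds for every integer in [-1000, 1000].

No counterexample exists.

Answer: Always true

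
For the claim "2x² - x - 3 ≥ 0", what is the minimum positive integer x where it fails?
Testing positive integers:
x = 1: LHS = 2·1² - 1 - 3 = -2; -2 ≥ 0 — FAILS  ← smallest positive counterexample

Answer: x = 1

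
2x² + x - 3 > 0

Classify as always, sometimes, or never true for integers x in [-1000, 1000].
Holds at x = 2: LHS = 2·2² + 2 - 3 = 7; 7 > 0 — holds
Fails at x = 0: LHS = 2·0² + 0 - 3 = -3; -3 > 0 — FAILS
It is satisfied by some integers in the range but not all.

Answer: Sometimes true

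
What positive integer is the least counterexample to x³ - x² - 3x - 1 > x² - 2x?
Testing positive integers:
x = 1: LHS = 1³ - 1² - 3·1 - 1 = -4, RHS = 1² - 2·1 = -1; -4 > -1 — FAILS  ← smallest positive counterexample

Answer: x = 1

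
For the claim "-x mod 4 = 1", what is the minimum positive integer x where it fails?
Testing positive integers:
x = 1: LHS = (-1) mod 4 = 3; 3 = 1 — FAILS  ← smallest positive counterexample

Answer: x = 1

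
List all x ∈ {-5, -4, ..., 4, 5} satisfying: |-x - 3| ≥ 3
Holds for: {0, 1, 2, 3, 4, 5}
Fails for: {-5, -4, -3, -2, -1}

Answer: {0, 1, 2, 3, 4, 5}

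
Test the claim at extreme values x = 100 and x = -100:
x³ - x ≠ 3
x = 100: LHS = 100³ - 100 = 999900; 999900 ≠ 3 — holds
x = -100: LHS = (-100)³ - (-100) = -999900; -999900 ≠ 3 — holds

Answer: Yes, holds for both x = 100 and x = -100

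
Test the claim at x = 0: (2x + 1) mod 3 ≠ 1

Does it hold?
x = 0: LHS = (2·0 + 1) mod 3 = 1 mod 3 = 1; 1 ≠ 1 — FAILS

The relation fails at x = 0, so x = 0 is a counterexample.

Answer: No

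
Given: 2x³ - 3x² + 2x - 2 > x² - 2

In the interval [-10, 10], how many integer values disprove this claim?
Counterexamples in [-10, 10]: {-10, -9, -8, -7, -6, -5, -4, -3, -2, -1, 0, 1}.

Counting them gives 12 values.

Answer: 12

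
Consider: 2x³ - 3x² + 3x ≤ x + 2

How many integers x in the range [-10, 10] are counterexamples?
Counterexamples in [-10, 10]: {2, 3, 4, 5, 6, 7, 8, 9, 10}.

Counting them gives 9 values.

Answer: 9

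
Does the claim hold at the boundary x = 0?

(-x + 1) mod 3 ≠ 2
x = 0: LHS = (-0 + 1) mod 3 = 1 mod 3 = 1; 1 ≠ 2 — holds

The relation is satisfied at x = 0.

Answer: Yes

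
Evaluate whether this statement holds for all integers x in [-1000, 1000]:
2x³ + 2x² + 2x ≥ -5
The claim fails at x = -2:
x = -2: LHS = 2·(-2)³ + 2·(-2)² + 2·(-2) = -12; -12 ≥ -5 — FAILS

Because a single integer refutes it, the statement is false.

Answer: False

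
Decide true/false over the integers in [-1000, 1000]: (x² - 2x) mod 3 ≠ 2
The claim fails at x = 1:
x = 1: LHS = (1² - 2·1) mod 3 = (-1) mod 3 = 2; 2 ≠ 2 — FAILS

Because a single integer refutes it, the statement is false.

Answer: False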